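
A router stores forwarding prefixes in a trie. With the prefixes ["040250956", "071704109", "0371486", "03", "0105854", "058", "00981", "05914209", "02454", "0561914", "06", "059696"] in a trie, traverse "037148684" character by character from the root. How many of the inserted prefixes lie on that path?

2

Check each prefix of "037148684" against the stored set — each match is an end-marker on the path.
Prefixes of the query that are stored words: "03", "0371486"
Count: 2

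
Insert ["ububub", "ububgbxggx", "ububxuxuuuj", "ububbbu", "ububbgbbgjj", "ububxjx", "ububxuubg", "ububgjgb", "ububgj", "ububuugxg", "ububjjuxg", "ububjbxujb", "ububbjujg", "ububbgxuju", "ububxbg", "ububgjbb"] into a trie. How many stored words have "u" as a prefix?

16

Walk to "u"; the words in its subtree are exactly those with that prefix.
Matches: "ububbbu", "ububbgbbgjj", "ububbgxuju", "ububbjujg", "ububgbxggx", "ububgj", "ububgjbb", "ububgjgb", "ububjbxujb", "ububjjuxg", "ububub", "ububuugxg", "ububxbg", "ububxjx", "ububxuubg", "ububxuxuuuj"
Count: 16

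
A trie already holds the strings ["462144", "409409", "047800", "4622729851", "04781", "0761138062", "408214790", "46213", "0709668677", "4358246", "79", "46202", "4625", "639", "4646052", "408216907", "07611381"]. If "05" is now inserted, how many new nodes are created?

"0" is already a path in the trie; the remaining "5" must be added.
Each of the 1 remaining characters creates one node.

1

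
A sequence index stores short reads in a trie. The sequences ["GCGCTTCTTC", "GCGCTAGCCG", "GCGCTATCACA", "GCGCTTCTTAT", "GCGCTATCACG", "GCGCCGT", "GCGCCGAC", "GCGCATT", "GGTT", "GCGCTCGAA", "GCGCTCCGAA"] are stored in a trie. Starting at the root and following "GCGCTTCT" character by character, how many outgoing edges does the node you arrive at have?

1

Follow the path "GCGCTTCT" to its node, then look at its outgoing edges.
Characters that immediately follow "GCGCTTCT" among the stored strings: {T}.
That node has 1 child edge.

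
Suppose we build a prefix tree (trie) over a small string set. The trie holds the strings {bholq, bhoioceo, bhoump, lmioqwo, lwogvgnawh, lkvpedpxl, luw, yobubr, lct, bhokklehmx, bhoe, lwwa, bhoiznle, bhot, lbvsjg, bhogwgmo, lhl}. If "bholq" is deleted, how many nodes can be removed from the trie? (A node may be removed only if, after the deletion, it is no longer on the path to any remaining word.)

2

After clearing the end-marker at "bholq", prune upward until reaching a node still needed by another word.
The suffix "lq" (2 nodes) is used only by "bholq"; the node for "bho" still has the child "i", so pruning stops there.
Nodes removed: 2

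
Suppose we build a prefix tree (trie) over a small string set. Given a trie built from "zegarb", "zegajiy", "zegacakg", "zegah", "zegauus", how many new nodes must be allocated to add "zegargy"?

2

"zegar" is already a path in the trie; the remaining "gy" must be added.
Each of the 2 remaining characters creates one node.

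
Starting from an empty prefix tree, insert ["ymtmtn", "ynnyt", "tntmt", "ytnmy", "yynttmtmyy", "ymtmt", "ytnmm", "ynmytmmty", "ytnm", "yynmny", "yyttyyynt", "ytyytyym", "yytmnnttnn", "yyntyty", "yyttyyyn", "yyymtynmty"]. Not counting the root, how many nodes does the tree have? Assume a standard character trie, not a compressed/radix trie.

70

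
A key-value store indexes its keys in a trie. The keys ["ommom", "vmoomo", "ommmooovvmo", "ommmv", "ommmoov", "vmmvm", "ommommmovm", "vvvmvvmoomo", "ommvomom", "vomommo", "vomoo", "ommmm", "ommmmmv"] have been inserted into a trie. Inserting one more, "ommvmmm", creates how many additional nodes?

The longest prefix of "ommvmmm" already in the trie is "ommv" (length 4).
Each of the 3 remaining characters creates one node.

3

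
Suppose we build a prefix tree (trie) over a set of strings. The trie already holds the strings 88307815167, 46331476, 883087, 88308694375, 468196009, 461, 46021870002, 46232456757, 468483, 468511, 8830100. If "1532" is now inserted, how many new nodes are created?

"1532" shares no prefix with any stored word, so all 4 characters open new nodes.
4 − 0 = 4 new nodes.

4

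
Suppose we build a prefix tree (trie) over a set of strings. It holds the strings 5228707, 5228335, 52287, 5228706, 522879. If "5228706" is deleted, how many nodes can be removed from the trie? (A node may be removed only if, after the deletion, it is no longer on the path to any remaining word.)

A node on "5228706"'s path can go only if nothing else ends at it or branches off below it.
The suffix "6" (1 node) is used only by "5228706"; the node for "522870" still has the child "7", so pruning stops there.
Nodes removed: 1

1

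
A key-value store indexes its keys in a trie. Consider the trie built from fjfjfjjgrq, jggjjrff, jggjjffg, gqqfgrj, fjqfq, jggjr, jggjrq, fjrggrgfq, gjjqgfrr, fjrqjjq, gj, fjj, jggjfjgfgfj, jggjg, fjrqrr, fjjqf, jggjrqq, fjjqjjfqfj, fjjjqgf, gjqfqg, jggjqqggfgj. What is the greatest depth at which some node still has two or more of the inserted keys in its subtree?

Look for the deepest trie node that still has at least two words in its subtree.
"jggjrq" and "jggjrqq" agree on "jggjrq" (6 characters) before diverging; nothing deeper is shared.
Longest shared-prefix length: 6

6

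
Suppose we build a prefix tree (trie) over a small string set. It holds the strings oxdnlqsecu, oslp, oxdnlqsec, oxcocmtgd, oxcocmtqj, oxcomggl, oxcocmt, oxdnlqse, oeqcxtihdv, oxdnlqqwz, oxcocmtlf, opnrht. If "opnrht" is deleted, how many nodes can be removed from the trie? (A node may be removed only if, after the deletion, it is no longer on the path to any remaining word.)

After clearing the end-marker at "opnrht", prune upward until reaching a node still needed by another word.
The suffix "pnrht" (5 nodes) is used only by "opnrht"; the node for "o" still has the child "x", so pruning stops there.
Nodes removed: 5

5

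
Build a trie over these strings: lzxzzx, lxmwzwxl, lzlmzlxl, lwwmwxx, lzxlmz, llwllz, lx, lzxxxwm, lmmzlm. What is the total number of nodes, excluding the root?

For each word, the new-node count is its length minus the longest prefix already in the trie:
  "lzxzzx" → 6 new (l, z, x, z, z, x)
  "lxmwzwxl" → prefix "l" already present; 7 new (x, m, w, z, w, x, l)
  "lzlmzlxl" → prefix "lz" already present; 6 new (l, m, z, l, x, l)
  "lwwmwxx" → prefix "l" already present; 6 new (w, w, m, w, x, x)
  "lzxlmz" → prefix "lzx" already present; 3 new (l, m, z)
  "llwllz" → prefix "l" already present; 5 new (l, w, l, l, z)
  "lx" → prefix "lx" already present; 0 new (none)
  "lzxxxwm" → prefix "lzx" already present; 4 new (x, x, w, m)
  "lmmzlm" → prefix "l" already present; 5 new (m, m, z, l, m)
Total nodes = 6 + 7 + 6 + 6 + 3 + 5 + 0 + 4 + 5 = 42

42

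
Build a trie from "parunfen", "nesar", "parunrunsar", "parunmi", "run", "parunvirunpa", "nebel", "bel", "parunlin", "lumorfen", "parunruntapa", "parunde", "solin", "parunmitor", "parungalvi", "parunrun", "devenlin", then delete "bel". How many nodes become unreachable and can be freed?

3

After clearing the end-marker at "bel", prune upward until reaching a node still needed by another word.
No other word shares any prefix with "bel", so all 3 of its nodes go.
Nodes removed: 3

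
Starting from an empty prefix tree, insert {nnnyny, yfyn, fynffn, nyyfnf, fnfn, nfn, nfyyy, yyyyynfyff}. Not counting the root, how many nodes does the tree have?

For each word, the new-node count is its length minus the longest prefix already in the trie:
  "nnnyny" → 6 new (n, n, n, y, n, y)
  "yfyn" → 4 new (y, f, y, n)
  "fynffn" → 6 new (f, y, n, f, f, n)
  "nyyfnf" → prefix "n" already present; 5 new (y, y, f, n, f)
  "fnfn" → prefix "f" already present; 3 new (n, f, n)
  "nfn" → prefix "n" already present; 2 new (f, n)
  "nfyyy" → prefix "nf" already present; 3 new (y, y, y)
  "yyyyynfyff" → prefix "y" already present; 9 new (y, y, y, y, n, f, y, f, f)
Total nodes = 6 + 4 + 6 + 5 + 3 + 2 + 3 + 9 = 38

38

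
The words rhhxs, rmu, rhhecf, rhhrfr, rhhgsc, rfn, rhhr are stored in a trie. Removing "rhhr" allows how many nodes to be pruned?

After clearing the end-marker at "rhhr", prune upward until reaching a node still needed by another word.
Every node on "rhhr" is still needed (e.g. by "rhhrfr"), so nothing is freed.
Nodes removed: 0

0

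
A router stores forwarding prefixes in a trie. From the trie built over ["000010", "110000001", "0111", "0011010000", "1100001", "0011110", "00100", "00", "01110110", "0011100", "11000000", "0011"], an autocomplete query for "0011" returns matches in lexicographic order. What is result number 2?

0011010000

Words with prefix "0011", in lexicographic order: "0011", "0011010000", "0011100", "0011110"
Position 2: 0011010000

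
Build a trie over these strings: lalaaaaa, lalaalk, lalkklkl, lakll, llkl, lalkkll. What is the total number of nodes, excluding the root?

22

For each word, the new-node count is its length minus the longest prefix already in the trie:
  "lalaaaaa" → 8 new (l, a, l, a, a, a, a, a)
  "lalaalk" → prefix "lalaa" already present; 2 new (l, k)
  "lalkklkl" → prefix "lal" already present; 5 new (k, k, l, k, l)
  "lakll" → prefix "la" already present; 3 new (k, l, l)
  "llkl" → prefix "l" already present; 3 new (l, k, l)
  "lalkkll" → prefix "lalkkl" already present; 1 new (l)
Total nodes = 8 + 2 + 5 + 3 + 3 + 1 = 22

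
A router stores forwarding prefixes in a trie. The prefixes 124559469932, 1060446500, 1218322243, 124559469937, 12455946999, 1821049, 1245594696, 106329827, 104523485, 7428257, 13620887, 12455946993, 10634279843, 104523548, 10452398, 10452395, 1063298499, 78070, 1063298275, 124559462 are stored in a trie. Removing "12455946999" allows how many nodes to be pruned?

1

After clearing the end-marker at "12455946999", prune upward until reaching a node still needed by another word.
The suffix "9" (1 node) is used only by "12455946999"; the node for "1245594699" still has the child "3", so pruning stops there.
Nodes removed: 1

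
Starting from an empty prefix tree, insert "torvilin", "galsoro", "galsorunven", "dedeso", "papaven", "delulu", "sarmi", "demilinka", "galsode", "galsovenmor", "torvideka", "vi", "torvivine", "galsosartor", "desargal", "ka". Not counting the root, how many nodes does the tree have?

81

Count nodes per top-level branch (shared prefixes stored once):
  'd'-branch (dedeso, delulu, demilinka, desargal): 23 nodes
  'g'-branch (galsode, galsoro, galsorunven, galsosartor, galsovenmor): 26 nodes
  'k'-branch (ka): 2 nodes
  'p'-branch (papaven): 7 nodes
  's'-branch (sarmi): 5 nodes
  't'-branch (torvideka, torvilin, torvivine): 16 nodes
  'v'-branch (vi): 2 nodes
Sum: 81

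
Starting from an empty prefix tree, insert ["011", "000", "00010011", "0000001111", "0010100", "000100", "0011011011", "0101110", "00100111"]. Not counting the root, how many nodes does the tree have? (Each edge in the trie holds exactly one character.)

Count nodes per top-level branch (shared prefixes stored once):
  '0'-branch (000, 0000001111, 000100, 00010011, 00100111, 0010100, 0011011011, 0101110, 011): 38 nodes
Sum: 38

38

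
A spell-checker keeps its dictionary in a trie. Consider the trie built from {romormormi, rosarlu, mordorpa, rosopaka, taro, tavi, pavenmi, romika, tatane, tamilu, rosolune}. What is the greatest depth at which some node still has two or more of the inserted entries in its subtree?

4

Look for the deepest trie node that still has at least two words in its subtree.
e.g. "rosolune" and "rosopaka" share the prefix "roso" of length 4; no pair shares a longer one.
Longest shared-prefix length: 4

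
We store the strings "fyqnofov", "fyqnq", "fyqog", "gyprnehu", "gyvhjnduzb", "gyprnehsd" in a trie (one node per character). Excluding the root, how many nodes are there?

Trace insertions, counting only characters that open a new branch:
  "fyqnofov" → 8 new (f, y, q, n, o, f, o, v)
  "fyqnq" → prefix "fyqn" already present; 1 new (q)
  "fyqog" → prefix "fyq" already present; 2 new (o, g)
  "gyprnehu" → 8 new (g, y, p, r, n, e, h, u)
  "gyvhjnduzb" → prefix "gy" already present; 8 new (v, h, j, n, d, u, z, b)
  "gyprnehsd" → prefix "gyprneh" already present; 2 new (s, d)
Total nodes = 8 + 1 + 2 + 8 + 8 + 2 = 29

29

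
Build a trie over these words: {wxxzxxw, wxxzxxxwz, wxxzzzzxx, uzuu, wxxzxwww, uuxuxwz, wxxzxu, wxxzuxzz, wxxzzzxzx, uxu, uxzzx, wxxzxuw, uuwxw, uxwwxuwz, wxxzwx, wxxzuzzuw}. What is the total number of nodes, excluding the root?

57

Insert word by word; a character creates a node only if that edge doesn't already exist:
  "wxxzxxw" → 7 new (w, x, x, z, x, x, w)
  "wxxzxxxwz" → prefix "wxxzxx" already present; 3 new (x, w, z)
  "wxxzzzzxx" → prefix "wxxz" already present; 5 new (z, z, z, x, x)
  "uzuu" → 4 new (u, z, u, u)
  "wxxzxwww" → prefix "wxxzx" already present; 3 new (w, w, w)
  "uuxuxwz" → prefix "u" already present; 6 new (u, x, u, x, w, z)
  "wxxzxu" → prefix "wxxzx" already present; 1 new (u)
  "wxxzuxzz" → prefix "wxxz" already present; 4 new (u, x, z, z)
  "wxxzzzxzx" → prefix "wxxzzz" already present; 3 new (x, z, x)
  "uxu" → prefix "u" already present; 2 new (x, u)
  "uxzzx" → prefix "ux" already present; 3 new (z, z, x)
  "wxxzxuw" → prefix "wxxzxu" already present; 1 new (w)
  "uuwxw" → prefix "uu" already present; 3 new (w, x, w)
  "uxwwxuwz" → prefix "ux" already present; 6 new (w, w, x, u, w, z)
  "wxxzwx" → prefix "wxxz" already present; 2 new (w, x)
  "wxxzuzzuw" → prefix "wxxzu" already present; 4 new (z, z, u, w)
Total nodes = 7 + 3 + 5 + 4 + 3 + 6 + 1 + 4 + 3 + 2 + 3 + 1 + 3 + 6 + 2 + 4 = 57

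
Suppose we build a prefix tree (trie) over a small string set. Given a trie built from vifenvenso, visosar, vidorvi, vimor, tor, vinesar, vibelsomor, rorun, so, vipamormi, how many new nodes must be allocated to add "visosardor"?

3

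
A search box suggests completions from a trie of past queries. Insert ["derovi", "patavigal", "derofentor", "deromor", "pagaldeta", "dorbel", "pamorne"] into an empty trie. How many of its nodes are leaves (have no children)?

7

Leaves are exactly the stored words that no other stored word extends.
Those words: "derofentor", "deromor", "derovi", "dorbel", "pagaldeta", "pamorne", "patavigal"
Leaf count: 7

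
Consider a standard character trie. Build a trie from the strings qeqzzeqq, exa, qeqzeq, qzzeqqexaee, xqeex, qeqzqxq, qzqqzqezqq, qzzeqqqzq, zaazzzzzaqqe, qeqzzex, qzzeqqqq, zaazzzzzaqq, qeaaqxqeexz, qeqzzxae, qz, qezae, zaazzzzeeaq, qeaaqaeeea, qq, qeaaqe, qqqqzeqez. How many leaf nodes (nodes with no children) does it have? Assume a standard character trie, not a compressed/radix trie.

Leaves are exactly the stored words that no other stored word extends.
Those words: "exa", "qeaaqaeeea", "qeaaqe", "qeaaqxqeexz", "qeqzeq", "qeqzqxq", "qeqzzeqq", "qeqzzex", "qeqzzxae", "qezae", "qqqqzeqez", "qzqqzqezqq", "qzzeqqexaee", "qzzeqqqq", "qzzeqqqzq", "xqeex", "zaazzzzeeaq", "zaazzzzzaqqe"
Leaf count: 18

18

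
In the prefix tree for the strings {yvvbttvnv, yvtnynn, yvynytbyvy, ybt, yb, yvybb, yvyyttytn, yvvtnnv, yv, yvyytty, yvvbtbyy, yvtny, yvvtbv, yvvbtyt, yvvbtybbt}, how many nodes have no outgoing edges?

Leaves are exactly the stored words that no other stored word extends.
Those words: "ybt", "yvtnynn", "yvvbtbyy", "yvvbttvnv", "yvvbtybbt", "yvvbtyt", "yvvtbv", "yvvtnnv", "yvybb", "yvynytbyvy", "yvyyttytn"
Leaf count: 11

11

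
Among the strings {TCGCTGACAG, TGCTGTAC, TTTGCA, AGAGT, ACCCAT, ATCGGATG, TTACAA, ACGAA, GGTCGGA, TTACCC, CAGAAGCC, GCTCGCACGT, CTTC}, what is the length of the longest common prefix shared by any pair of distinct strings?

4

Look for the deepest trie node that still has at least two words in its subtree.
e.g. "TTACAA" and "TTACCC" share the prefix "TTAC" of length 4; no pair shares a longer one.
Longest shared-prefix length: 4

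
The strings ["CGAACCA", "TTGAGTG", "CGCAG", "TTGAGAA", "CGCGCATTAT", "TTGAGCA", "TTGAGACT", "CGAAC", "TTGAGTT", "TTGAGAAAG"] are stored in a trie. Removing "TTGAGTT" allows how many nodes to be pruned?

1

Walk "TTGAGTT" from the leaf back toward the root, removing each node that no remaining word uses.
The suffix "T" (1 node) is used only by "TTGAGTT"; the node for "TTGAGT" still has the child "G", so pruning stops there.
Nodes removed: 1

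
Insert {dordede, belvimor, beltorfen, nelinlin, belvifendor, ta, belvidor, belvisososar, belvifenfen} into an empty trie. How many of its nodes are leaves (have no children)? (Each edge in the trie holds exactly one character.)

9

A leaf is a node with no children — equivalently, the end of a word that is not a proper prefix of any other stored word.
Those words: "beltorfen", "belvidor", "belvifendor", "belvifenfen", "belvimor", "belvisososar", "dordede", "nelinlin", "ta"
Leaf count: 9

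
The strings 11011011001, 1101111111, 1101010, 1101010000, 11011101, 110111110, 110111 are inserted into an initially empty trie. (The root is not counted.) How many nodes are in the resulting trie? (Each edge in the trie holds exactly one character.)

25

Count nodes per top-level branch (shared prefixes stored once):
  '1'-branch (1101010, 1101010000, 11011011001, 110111, 11011101, 110111110, 1101111111): 25 nodes
Sum: 25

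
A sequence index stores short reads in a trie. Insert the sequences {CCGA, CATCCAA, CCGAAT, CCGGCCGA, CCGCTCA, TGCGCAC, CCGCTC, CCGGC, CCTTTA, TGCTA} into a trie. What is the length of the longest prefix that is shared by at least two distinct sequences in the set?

The deepest shared node is where two words last agree before diverging.
e.g. "CCGCTC" and "CCGCTCA" share the prefix "CCGCTC" of length 6; no pair shares a longer one.
Longest shared-prefix length: 6

6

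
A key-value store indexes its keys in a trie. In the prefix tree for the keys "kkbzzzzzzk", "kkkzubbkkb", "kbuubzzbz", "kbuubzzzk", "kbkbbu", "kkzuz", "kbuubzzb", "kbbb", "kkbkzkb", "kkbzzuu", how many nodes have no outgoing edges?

9

Leaves are exactly the stored words that no other stored word extends.
Those words: "kbbb", "kbkbbu", "kbuubzzbz", "kbuubzzzk", "kkbkzkb", "kkbzzuu", "kkbzzzzzzk", "kkkzubbkkb", "kkzuz"
Leaf count: 9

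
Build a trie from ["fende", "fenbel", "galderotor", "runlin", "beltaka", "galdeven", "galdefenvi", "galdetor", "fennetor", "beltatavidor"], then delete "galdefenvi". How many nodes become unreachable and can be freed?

5

After clearing the end-marker at "galdefenvi", prune upward until reaching a node still needed by another word.
The suffix "fenvi" (5 nodes) is used only by "galdefenvi"; the node for "galde" still has the child "r", so pruning stops there.
Nodes removed: 5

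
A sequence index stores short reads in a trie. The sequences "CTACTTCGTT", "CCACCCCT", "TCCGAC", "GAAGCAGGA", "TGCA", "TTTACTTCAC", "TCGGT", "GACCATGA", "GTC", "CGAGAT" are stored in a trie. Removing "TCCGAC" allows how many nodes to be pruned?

After clearing the end-marker at "TCCGAC", prune upward until reaching a node still needed by another word.
The suffix "CGAC" (4 nodes) is used only by "TCCGAC"; the node for "TC" still has the child "G", so pruning stops there.
Nodes removed: 4

4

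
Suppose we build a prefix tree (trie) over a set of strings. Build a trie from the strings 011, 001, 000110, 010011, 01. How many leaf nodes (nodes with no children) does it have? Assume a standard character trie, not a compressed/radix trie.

4

A leaf is a node with no children — equivalently, the end of a word that is not a proper prefix of any other stored word.
Those words: "000110", "001", "010011", "011"
Leaf count: 4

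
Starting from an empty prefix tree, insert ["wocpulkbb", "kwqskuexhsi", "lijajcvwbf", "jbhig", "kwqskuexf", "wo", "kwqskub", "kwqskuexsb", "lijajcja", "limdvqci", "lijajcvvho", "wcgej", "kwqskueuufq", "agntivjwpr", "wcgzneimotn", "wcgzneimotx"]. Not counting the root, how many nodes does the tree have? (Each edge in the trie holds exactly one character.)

77

Insert word by word; a character creates a node only if that edge doesn't already exist:
  "wocpulkbb" → 9 new (w, o, c, p, u, l, k, b, b)
  "kwqskuexhsi" → 11 new (k, w, q, s, k, u, e, x, h, s, i)
  "lijajcvwbf" → 10 new (l, i, j, a, j, c, v, w, b, f)
  "jbhig" → 5 new (j, b, h, i, g)
  "kwqskuexf" → prefix "kwqskuex" already present; 1 new (f)
  "wo" → prefix "wo" already present; 0 new (none)
  "kwqskub" → prefix "kwqsku" already present; 1 new (b)
  "kwqskuexsb" → prefix "kwqskuex" already present; 2 new (s, b)
  "lijajcja" → prefix "lijajc" already present; 2 new (j, a)
  "limdvqci" → prefix "li" already present; 6 new (m, d, v, q, c, i)
  "lijajcvvho" → prefix "lijajcv" already present; 3 new (v, h, o)
  "wcgej" → prefix "w" already present; 4 new (c, g, e, j)
  "kwqskueuufq" → prefix "kwqskue" already present; 4 new (u, u, f, q)
  "agntivjwpr" → 10 new (a, g, n, t, i, v, j, w, p, r)
  "wcgzneimotn" → prefix "wcg" already present; 8 new (z, n, e, i, m, o, t, n)
  "wcgzneimotx" → prefix "wcgzneimot" already present; 1 new (x)
Total nodes = 9 + 11 + 10 + 5 + 1 + 0 + 1 + 2 + 2 + 6 + 3 + 4 + 4 + 10 + 8 + 1 = 77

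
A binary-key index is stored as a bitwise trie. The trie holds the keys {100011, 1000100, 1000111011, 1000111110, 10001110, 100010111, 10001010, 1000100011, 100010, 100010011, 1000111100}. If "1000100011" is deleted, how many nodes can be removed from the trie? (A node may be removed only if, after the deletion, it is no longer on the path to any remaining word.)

3

A node on "1000100011"'s path can go only if nothing else ends at it or branches off below it.
The suffix "011" (3 nodes) is used only by "1000100011"; the node for "1000100" still has the child "1", so pruning stops there.
Nodes removed: 3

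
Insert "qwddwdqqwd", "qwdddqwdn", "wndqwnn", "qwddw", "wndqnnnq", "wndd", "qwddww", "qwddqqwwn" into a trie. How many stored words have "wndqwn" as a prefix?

1

Traverse to the node for "wndqwn", then collect every word in that subtree.
Matches: "wndqwnn"
Count: 1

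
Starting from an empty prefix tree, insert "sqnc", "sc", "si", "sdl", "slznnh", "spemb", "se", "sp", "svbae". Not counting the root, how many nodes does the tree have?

Trace insertions, counting only characters that open a new branch:
  "sqnc" → 4 new (s, q, n, c)
  "sc" → prefix "s" already present; 1 new (c)
  "si" → prefix "s" already present; 1 new (i)
  "sdl" → prefix "s" already present; 2 new (d, l)
  "slznnh" → prefix "s" already present; 5 new (l, z, n, n, h)
  "spemb" → prefix "s" already present; 4 new (p, e, m, b)
  "se" → prefix "s" already present; 1 new (e)
  "sp" → prefix "sp" already present; 0 new (none)
  "svbae" → prefix "s" already present; 4 new (v, b, a, e)
Total nodes = 4 + 1 + 1 + 2 + 5 + 4 + 1 + 0 + 4 = 22

22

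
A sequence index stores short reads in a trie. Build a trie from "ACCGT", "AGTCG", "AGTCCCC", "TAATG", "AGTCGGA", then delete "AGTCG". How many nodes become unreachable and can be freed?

0

Walk "AGTCG" from the leaf back toward the root, removing each node that no remaining word uses.
Every node on "AGTCG" is still needed (e.g. by "AGTCGGA"), so nothing is freed.
Nodes removed: 0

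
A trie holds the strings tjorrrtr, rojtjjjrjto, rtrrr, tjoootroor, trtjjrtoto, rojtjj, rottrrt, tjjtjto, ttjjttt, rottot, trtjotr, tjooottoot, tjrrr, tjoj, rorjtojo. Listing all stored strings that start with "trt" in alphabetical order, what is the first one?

trtjjrtoto

Filter for "trt…" and sort: "trtjjrtoto", "trtjotr"
Position 1: trtjjrtoto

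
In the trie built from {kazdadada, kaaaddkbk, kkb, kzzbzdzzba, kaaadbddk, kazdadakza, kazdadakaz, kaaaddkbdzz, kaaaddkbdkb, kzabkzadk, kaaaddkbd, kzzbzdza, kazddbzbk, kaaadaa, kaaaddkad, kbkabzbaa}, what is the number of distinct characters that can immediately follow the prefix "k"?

Walk "k" from the root, arriving at one node.
Distinct next characters after "k": a, b, k, z.
That node has 4 child edges.

4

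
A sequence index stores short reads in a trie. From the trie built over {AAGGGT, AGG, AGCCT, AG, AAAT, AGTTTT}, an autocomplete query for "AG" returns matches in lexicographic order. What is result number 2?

DFS of the "AG" subtree visits, in order: "AG", "AGCCT", "AGG", "AGTTTT"
The 2nd is AGCCT.

AGCCT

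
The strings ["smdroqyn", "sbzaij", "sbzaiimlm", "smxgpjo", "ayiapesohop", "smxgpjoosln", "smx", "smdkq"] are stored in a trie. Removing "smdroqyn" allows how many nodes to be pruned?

5

A node on "smdroqyn"'s path can go only if nothing else ends at it or branches off below it.
The suffix "roqyn" (5 nodes) is used only by "smdroqyn"; the node for "smd" still has the child "k", so pruning stops there.
Nodes removed: 5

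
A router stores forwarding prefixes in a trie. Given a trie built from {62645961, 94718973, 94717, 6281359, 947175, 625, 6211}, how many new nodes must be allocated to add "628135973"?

2

The longest prefix of "628135973" already in the trie is "6281359" (length 7).
Each of the 2 remaining characters creates one node.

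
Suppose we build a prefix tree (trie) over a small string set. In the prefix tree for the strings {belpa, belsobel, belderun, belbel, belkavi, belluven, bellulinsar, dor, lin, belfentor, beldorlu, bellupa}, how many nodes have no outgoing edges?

Leaves are exactly the stored words that no other stored word extends.
Those words: "belbel", "belderun", "beldorlu", "belfentor", "belkavi", "bellulinsar", "bellupa", "belluven", "belpa", "belsobel", "dor", "lin"
Leaf count: 12

12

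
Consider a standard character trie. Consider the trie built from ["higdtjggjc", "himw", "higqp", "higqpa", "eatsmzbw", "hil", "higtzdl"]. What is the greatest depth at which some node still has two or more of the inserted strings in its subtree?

5

Equivalently: take the maximum, over all pairs, of their longest common prefix length.
"higqp" and "higqpa" agree on "higqp" (5 characters) before diverging; nothing deeper is shared.
Longest shared-prefix length: 5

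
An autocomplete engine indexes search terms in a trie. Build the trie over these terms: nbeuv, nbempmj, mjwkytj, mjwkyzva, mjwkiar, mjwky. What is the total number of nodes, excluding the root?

22

Insert word by word; a character creates a node only if that edge doesn't already exist:
  "nbeuv" → 5 new (n, b, e, u, v)
  "nbempmj" → prefix "nbe" already present; 4 new (m, p, m, j)
  "mjwkytj" → 7 new (m, j, w, k, y, t, j)
  "mjwkyzva" → prefix "mjwky" already present; 3 new (z, v, a)
  "mjwkiar" → prefix "mjwk" already present; 3 new (i, a, r)
  "mjwky" → prefix "mjwky" already present; 0 new (none)
Total nodes = 5 + 4 + 7 + 3 + 3 + 0 = 22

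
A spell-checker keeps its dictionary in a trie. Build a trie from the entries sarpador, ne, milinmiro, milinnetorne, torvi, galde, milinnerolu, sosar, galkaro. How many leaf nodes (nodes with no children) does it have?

9

A leaf is a node with no children — equivalently, the end of a word that is not a proper prefix of any other stored word.
Those words: "galde", "galkaro", "milinmiro", "milinnerolu", "milinnetorne", "ne", "sarpador", "sosar", "torvi"
Leaf count: 9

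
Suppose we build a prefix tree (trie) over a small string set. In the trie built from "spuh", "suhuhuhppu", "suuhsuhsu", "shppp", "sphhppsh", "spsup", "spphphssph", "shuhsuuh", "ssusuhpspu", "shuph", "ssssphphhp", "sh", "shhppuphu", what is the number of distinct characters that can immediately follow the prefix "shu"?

The children of the "shu" node are the distinct next characters among strings starting with "shu".
Characters that immediately follow "shu" among the stored strings: {h, p}.
That node has 2 child edges.

2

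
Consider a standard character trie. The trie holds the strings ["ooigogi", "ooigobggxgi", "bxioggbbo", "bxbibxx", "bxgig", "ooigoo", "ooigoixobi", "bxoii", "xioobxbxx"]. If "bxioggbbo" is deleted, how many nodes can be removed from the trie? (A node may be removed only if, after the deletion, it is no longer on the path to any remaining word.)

Walk "bxioggbbo" from the leaf back toward the root, removing each node that no remaining word uses.
The suffix "ioggbbo" (7 nodes) is used only by "bxioggbbo"; the node for "bx" still has the child "b", so pruning stops there.
Nodes removed: 7

7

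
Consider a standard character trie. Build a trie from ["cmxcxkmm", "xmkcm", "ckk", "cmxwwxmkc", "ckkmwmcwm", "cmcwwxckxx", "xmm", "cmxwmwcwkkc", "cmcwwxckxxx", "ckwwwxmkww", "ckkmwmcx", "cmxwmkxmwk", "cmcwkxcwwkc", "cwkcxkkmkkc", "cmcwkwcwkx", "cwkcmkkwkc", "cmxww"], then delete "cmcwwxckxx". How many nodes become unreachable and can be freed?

After clearing the end-marker at "cmcwwxckxx", prune upward until reaching a node still needed by another word.
Every node on "cmcwwxckxx" is still needed (e.g. by "cmcwwxckxxx"), so nothing is freed.
Nodes removed: 0

0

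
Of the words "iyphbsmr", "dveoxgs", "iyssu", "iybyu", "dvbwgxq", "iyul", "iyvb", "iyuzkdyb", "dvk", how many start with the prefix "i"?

Filter for entries beginning with "i":
Words under "i": iybyu, iyphbsmr, iyssu, iyul, iyuzkdyb, iyvb
Count: 6

6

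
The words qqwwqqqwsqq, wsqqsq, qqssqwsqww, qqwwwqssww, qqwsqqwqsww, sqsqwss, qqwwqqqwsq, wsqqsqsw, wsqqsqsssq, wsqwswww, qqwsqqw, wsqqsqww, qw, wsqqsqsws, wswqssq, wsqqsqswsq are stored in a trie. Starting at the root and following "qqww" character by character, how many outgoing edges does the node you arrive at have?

2

Follow the path "qqww" to its node, then look at its outgoing edges.
Distinct next characters after "qqww": q, w.
That node has 2 child edges.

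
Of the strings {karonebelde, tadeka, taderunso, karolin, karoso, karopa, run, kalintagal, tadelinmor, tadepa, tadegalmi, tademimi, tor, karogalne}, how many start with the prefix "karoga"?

Filter for entries beginning with "karoga":
Words under "karoga": karogalne
Count: 1

1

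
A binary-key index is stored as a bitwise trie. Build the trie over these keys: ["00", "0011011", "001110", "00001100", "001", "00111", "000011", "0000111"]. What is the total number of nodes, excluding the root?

16

Trie structure (* marks end of a word):
(root)
└─ 0
   └─ 0 *
      ├─ 0
      │  └─ 0
      │     └─ 1
      │        └─ 1 *
      │           ├─ 0
      │           │  └─ 0 *
      │           └─ 1 *
      └─ 1 *
         └─ 1
            ├─ 0
            │  └─ 1
            │     └─ 1 *
            └─ 1 *
               └─ 0 *
Counting every labelled node above: 16.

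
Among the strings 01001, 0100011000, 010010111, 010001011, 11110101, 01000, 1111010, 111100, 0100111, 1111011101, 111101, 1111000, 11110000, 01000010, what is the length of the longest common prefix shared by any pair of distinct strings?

Look for the deepest trie node that still has at least two words in its subtree.
e.g. "1111000" and "11110000" share the prefix "1111000" of length 7; no pair shares a longer one.
Longest shared-prefix length: 7

7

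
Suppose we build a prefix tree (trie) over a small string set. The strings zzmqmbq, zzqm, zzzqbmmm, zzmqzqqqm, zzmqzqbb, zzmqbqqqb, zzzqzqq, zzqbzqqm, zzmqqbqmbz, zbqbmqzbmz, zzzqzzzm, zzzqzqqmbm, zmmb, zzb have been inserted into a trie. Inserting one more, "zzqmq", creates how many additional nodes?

1

Walking "zzqmq" from the root, the first 4 characters ("zzqm") follow existing edges; "q" is the first miss.
So 5 − 4 = 1 new nodes.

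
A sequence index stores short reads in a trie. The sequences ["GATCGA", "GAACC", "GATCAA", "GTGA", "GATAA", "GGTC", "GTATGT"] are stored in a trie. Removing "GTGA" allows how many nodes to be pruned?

Walk "GTGA" from the leaf back toward the root, removing each node that no remaining word uses.
The suffix "GA" (2 nodes) is used only by "GTGA"; the node for "GT" still has the child "A", so pruning stops there.
Nodes removed: 2

2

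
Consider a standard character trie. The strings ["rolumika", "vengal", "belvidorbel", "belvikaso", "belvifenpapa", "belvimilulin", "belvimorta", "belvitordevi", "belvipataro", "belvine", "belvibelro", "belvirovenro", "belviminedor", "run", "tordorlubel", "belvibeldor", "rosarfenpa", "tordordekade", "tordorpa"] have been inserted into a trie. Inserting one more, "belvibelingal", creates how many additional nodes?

5

The longest prefix of "belvibelingal" already in the trie is "belvibel" (length 8).
Each of the 5 remaining characters creates one node.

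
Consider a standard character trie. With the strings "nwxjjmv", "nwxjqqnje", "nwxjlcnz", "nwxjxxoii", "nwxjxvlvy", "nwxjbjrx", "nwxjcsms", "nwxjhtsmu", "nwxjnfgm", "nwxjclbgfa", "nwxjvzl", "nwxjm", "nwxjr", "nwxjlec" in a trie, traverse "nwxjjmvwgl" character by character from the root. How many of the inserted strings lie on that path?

Check each prefix of "nwxjjmvwgl" against the stored set — each match is an end-marker on the path.
Prefixes of the query that are stored words: "nwxjjmv"
Count: 1

1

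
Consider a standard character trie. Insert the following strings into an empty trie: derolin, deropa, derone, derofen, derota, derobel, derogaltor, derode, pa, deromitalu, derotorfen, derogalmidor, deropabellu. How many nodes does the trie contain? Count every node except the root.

50

Count nodes per top-level branch (shared prefixes stored once):
  'd'-branch (derobel, derode, derofen, derogalmidor, derogaltor, derolin, deromitalu, derone, deropa, deropabellu, derota, derotorfen): 48 nodes
  'p'-branch (pa): 2 nodes
Sum: 50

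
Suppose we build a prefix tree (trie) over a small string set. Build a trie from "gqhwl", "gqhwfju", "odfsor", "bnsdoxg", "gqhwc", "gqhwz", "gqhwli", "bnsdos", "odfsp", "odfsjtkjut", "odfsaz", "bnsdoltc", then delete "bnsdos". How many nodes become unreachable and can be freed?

1

After clearing the end-marker at "bnsdos", prune upward until reaching a node still needed by another word.
The suffix "s" (1 node) is used only by "bnsdos"; the node for "bnsdo" still has the child "x", so pruning stops there.
Nodes removed: 1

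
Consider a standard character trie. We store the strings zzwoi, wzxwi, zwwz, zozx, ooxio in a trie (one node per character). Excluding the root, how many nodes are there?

21

Trace insertions, counting only characters that open a new branch:
  "zzwoi" → 5 new (z, z, w, o, i)
  "wzxwi" → 5 new (w, z, x, w, i)
  "zwwz" → prefix "z" already present; 3 new (w, w, z)
  "zozx" → prefix "z" already present; 3 new (o, z, x)
  "ooxio" → 5 new (o, o, x, i, o)
Total nodes = 5 + 5 + 3 + 3 + 5 = 21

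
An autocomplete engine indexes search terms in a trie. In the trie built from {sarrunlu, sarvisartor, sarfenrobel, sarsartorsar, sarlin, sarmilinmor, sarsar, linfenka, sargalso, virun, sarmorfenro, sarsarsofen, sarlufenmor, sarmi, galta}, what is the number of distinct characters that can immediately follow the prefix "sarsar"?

Walk "sarsar" from the root, arriving at one node.
Characters that immediately follow "sarsar" among the stored strings: {s, t}.
That node has 2 child edges.

2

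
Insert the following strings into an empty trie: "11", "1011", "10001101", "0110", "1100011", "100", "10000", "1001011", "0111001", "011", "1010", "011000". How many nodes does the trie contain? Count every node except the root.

32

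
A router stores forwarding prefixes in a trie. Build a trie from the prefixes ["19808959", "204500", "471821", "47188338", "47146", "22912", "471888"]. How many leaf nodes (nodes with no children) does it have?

A leaf is a node with no children — equivalently, the end of a word that is not a proper prefix of any other stored word.
Those words: "19808959", "204500", "22912", "47146", "471821", "47188338", "471888"
Leaf count: 7

7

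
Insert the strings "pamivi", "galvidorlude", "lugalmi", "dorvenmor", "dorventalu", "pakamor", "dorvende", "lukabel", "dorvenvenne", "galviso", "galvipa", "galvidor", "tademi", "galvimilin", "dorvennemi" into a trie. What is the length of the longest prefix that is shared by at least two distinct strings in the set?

Look for the deepest trie node that still has at least two words in its subtree.
e.g. "galvidor" and "galvidorlude" share the prefix "galvidor" of length 8; no pair shares a longer one.
Longest shared-prefix length: 8

8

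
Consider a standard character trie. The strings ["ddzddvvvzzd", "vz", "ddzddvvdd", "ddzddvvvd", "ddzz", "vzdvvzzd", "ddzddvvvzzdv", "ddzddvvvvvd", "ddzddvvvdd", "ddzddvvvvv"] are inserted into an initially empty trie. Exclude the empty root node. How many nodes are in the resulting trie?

28

Count nodes per top-level branch (shared prefixes stored once):
  'd'-branch (ddzddvvdd, ddzddvvvd, ddzddvvvdd, ddzddvvvvv, ddzddvvvvvd, ddzddvvvzzd, ddzddvvvzzdv, ddzz): 20 nodes
  'v'-branch (vz, vzdvvzzd): 8 nodes
Sum: 28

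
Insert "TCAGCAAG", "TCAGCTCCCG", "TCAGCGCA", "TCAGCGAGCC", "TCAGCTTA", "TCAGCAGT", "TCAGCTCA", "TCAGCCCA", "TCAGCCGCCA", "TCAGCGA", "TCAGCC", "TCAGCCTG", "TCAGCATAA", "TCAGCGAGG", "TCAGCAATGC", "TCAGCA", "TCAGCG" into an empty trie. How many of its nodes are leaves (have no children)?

13

Leaves are exactly the stored words that no other stored word extends.
Those words: "TCAGCAAG", "TCAGCAATGC", "TCAGCAGT", "TCAGCATAA", "TCAGCCCA", "TCAGCCGCCA", "TCAGCCTG", "TCAGCGAGCC", "TCAGCGAGG", "TCAGCGCA", "TCAGCTCA", "TCAGCTCCCG", "TCAGCTTA"
Leaf count: 13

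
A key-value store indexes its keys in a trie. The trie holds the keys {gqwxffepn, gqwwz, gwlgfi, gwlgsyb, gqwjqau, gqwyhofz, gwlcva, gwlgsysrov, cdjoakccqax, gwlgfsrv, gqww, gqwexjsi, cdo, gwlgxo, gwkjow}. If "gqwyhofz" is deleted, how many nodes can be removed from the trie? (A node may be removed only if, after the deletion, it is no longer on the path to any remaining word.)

After clearing the end-marker at "gqwyhofz", prune upward until reaching a node still needed by another word.
The suffix "yhofz" (5 nodes) is used only by "gqwyhofz"; the node for "gqw" still has the child "x", so pruning stops there.
Nodes removed: 5

5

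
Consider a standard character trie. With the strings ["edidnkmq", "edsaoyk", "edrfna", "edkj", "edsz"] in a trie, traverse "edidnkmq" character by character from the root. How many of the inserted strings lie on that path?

Check each prefix of "edidnkmq" against the stored set — each match is an end-marker on the path.
Prefixes of the query that are stored words: "edidnkmq"
Count: 1

1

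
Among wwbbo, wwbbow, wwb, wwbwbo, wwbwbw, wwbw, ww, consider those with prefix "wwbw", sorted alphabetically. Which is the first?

Words with prefix "wwbw", in lexicographic order: "wwbw", "wwbwbo", "wwbwbw"
Position 1: wwbw

wwbw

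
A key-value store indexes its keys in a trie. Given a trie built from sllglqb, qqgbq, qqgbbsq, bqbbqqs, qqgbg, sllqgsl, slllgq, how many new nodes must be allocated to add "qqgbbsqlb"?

2

"qqgbbsq" is already a path in the trie; the remaining "lb" must be added.
New nodes needed: |"qqgbbsqlb"| − 7 = 9 − 7 = 2.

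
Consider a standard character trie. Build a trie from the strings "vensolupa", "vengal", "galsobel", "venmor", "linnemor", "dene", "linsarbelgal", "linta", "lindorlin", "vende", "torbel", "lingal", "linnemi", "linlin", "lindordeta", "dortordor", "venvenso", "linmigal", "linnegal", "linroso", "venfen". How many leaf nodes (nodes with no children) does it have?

21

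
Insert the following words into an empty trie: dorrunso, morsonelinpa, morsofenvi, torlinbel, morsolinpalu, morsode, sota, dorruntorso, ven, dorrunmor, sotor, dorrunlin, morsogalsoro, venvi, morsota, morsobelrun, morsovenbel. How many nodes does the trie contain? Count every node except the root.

86

For each word, the new-node count is its length minus the longest prefix already in the trie:
  "dorrunso" → 8 new (d, o, r, r, u, n, s, o)
  "morsonelinpa" → 12 new (m, o, r, s, o, n, e, l, i, n, p, a)
  "morsofenvi" → prefix "morso" already present; 5 new (f, e, n, v, i)
  "torlinbel" → 9 new (t, o, r, l, i, n, b, e, l)
  "morsolinpalu" → prefix "morso" already present; 7 new (l, i, n, p, a, l, u)
  "morsode" → prefix "morso" already present; 2 new (d, e)
  "sota" → 4 new (s, o, t, a)
  "dorruntorso" → prefix "dorrun" already present; 5 new (t, o, r, s, o)
  "ven" → 3 new (v, e, n)
  "dorrunmor" → prefix "dorrun" already present; 3 new (m, o, r)
  "sotor" → prefix "sot" already present; 2 new (o, r)
  "dorrunlin" → prefix "dorrun" already present; 3 new (l, i, n)
  "morsogalsoro" → prefix "morso" already present; 7 new (g, a, l, s, o, r, o)
  "venvi" → prefix "ven" already present; 2 new (v, i)
  "morsota" → prefix "morso" already present; 2 new (t, a)
  "morsobelrun" → prefix "morso" already present; 6 new (b, e, l, r, u, n)
  "morsovenbel" → prefix "morso" already present; 6 new (v, e, n, b, e, l)
Total nodes = 8 + 12 + 5 + 9 + 7 + 2 + 4 + 5 + 3 + 3 + 2 + 3 + 7 + 2 + 2 + 6 + 6 = 86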